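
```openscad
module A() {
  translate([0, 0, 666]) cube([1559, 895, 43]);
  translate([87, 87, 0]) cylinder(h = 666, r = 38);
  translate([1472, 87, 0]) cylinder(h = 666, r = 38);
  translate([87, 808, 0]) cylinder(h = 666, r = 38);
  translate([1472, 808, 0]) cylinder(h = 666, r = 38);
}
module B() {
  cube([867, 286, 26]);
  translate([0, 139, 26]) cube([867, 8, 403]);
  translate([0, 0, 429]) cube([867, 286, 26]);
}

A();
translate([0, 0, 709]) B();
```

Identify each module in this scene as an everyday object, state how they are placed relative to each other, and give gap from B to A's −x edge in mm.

The I-beam's min-x is at 0; the table's min-x is 0; gap = 0 mm.

A is a table. B is an I-beam. The I-beam is on top of the table. The gap from the I-beam to the table's −x edge is 0 mm.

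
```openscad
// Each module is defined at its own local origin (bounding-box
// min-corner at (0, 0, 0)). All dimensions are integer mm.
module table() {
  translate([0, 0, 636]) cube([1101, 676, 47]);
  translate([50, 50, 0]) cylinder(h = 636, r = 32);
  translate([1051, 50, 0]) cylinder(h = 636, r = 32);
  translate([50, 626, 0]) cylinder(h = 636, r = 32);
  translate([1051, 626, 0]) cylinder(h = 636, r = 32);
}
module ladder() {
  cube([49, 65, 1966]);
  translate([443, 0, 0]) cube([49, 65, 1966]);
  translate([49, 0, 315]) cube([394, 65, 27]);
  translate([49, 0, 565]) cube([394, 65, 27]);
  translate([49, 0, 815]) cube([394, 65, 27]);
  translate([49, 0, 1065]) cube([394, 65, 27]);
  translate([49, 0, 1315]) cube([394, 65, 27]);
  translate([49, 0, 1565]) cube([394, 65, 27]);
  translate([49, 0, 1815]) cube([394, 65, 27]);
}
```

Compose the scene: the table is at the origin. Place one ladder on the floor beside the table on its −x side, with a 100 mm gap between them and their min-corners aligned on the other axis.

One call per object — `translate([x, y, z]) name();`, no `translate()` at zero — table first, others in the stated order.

table();
translate([-592, 0, 0]) ladder();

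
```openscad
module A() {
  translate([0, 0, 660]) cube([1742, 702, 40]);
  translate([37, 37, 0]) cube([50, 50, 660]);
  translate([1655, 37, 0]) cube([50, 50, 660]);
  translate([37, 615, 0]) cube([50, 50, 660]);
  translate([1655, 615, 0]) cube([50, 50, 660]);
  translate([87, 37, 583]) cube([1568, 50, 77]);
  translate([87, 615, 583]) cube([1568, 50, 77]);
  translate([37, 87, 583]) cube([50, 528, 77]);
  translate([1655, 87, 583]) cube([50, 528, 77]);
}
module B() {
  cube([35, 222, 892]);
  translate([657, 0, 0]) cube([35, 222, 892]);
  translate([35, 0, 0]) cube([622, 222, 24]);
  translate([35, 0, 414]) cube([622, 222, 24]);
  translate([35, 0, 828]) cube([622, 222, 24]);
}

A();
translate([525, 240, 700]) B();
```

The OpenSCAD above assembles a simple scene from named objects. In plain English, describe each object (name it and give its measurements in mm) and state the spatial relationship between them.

A is a rectangular dining table. The top is 1742×702×40 mm with its upper surface at z = 700 mm. It stands on four 50×50 mm square legs, each inset 37 mm from the nearest pair of top edges, running from the floor to the underside of the top. Four apron rails, 50 mm thick and 77 mm tall, run between adjacent legs with their top edges flush with the underside of the top and their outer faces flush with the legs' outer faces.

B is a bookshelf 692 mm wide overall, 222 mm deep and 892 mm tall. The two sides are 35 mm thick vertical panels. 3 horizontal shelves of 24 mm thickness span between the inner faces of the sides; the lowest shelf sits on the floor and shelves are stacked with a clear vertical gap of 390 mm between each pair.

The bookshelf is on top of the table, centred.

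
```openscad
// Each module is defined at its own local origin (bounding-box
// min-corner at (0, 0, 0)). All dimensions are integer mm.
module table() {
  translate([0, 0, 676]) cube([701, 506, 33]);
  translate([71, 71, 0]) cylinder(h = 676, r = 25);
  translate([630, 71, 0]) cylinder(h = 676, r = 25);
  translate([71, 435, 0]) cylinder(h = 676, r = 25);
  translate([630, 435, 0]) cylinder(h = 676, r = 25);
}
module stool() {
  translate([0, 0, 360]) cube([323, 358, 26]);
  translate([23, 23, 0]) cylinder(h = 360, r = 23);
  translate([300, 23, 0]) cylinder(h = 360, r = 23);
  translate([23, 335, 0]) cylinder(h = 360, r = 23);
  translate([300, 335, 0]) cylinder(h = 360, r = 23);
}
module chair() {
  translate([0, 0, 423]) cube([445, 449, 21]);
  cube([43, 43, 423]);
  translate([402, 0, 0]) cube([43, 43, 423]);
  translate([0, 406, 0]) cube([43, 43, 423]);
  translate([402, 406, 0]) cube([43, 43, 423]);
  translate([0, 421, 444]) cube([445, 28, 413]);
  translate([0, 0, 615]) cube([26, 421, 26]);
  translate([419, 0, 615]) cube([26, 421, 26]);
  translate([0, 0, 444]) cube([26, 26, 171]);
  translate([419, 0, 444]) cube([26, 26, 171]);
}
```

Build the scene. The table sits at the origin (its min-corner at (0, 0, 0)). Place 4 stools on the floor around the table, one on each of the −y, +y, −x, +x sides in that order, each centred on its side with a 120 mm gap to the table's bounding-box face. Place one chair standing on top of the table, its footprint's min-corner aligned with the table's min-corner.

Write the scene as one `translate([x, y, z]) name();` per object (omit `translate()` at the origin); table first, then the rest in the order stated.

table();
translate([189, -478, 0]) stool();
translate([189, 626, 0]) stool();
translate([-443, 74, 0]) stool();
translate([821, 74, 0]) stool();
translate([0, 0, 709]) chair();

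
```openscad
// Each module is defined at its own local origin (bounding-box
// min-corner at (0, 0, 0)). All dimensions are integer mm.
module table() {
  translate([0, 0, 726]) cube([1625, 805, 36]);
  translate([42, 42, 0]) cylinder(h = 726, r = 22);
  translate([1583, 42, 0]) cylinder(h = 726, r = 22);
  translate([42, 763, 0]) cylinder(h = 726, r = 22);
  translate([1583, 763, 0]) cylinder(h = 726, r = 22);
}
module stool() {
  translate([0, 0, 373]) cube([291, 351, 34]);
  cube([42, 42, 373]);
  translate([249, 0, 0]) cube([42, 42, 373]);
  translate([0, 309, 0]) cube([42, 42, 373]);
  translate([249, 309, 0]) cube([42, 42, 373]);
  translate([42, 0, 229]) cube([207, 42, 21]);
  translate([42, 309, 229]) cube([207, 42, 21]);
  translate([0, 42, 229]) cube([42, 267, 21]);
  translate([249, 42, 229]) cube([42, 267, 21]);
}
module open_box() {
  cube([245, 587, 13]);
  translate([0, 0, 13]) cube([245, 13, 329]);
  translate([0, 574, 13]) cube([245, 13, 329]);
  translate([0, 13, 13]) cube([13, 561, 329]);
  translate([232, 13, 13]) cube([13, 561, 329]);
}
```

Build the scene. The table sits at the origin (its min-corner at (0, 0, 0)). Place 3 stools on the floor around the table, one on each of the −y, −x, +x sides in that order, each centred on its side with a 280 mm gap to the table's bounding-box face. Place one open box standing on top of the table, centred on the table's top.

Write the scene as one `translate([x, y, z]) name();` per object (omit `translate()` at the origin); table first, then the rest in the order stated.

table();
translate([667, -631, 0]) stool();
translate([-571, 227, 0]) stool();
translate([1905, 227, 0]) stool();
translate([690, 109, 762]) open_box();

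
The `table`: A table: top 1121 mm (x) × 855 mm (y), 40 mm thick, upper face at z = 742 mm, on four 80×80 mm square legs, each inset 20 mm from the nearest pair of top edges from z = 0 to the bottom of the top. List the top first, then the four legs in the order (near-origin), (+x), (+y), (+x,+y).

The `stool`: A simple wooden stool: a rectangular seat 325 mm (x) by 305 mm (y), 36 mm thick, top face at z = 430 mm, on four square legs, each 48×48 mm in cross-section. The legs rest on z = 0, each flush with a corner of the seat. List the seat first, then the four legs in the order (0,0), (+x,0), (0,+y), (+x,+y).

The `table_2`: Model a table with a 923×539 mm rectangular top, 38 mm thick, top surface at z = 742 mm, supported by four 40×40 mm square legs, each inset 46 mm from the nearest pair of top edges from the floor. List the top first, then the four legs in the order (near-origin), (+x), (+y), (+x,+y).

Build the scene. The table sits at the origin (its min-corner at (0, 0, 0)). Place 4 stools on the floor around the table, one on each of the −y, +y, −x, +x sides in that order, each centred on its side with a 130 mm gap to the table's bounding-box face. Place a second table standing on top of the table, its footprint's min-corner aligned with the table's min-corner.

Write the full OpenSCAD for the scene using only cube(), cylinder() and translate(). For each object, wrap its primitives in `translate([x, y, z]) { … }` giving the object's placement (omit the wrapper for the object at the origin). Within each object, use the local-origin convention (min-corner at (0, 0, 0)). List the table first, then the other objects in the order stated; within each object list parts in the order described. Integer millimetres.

translate([0, 0, 702]) cube([1121, 855, 40]);
translate([20, 20, 0]) cube([80, 80, 702]);
translate([1021, 20, 0]) cube([80, 80, 702]);
translate([20, 755, 0]) cube([80, 80, 702]);
translate([1021, 755, 0]) cube([80, 80, 702]);
translate([398, -435, 0]) {
  translate([0, 0, 394]) cube([325, 305, 36]);
  cube([48, 48, 394]);
  translate([277, 0, 0]) cube([48, 48, 394]);
  translate([0, 257, 0]) cube([48, 48, 394]);
  translate([277, 257, 0]) cube([48, 48, 394]);
}
translate([398, 985, 0]) {
  translate([0, 0, 394]) cube([325, 305, 36]);
  cube([48, 48, 394]);
  translate([277, 0, 0]) cube([48, 48, 394]);
  translate([0, 257, 0]) cube([48, 48, 394]);
  translate([277, 257, 0]) cube([48, 48, 394]);
}
translate([-455, 275, 0]) {
  translate([0, 0, 394]) cube([325, 305, 36]);
  cube([48, 48, 394]);
  translate([277, 0, 0]) cube([48, 48, 394]);
  translate([0, 257, 0]) cube([48, 48, 394]);
  translate([277, 257, 0]) cube([48, 48, 394]);
}
translate([1251, 275, 0]) {
  translate([0, 0, 394]) cube([325, 305, 36]);
  cube([48, 48, 394]);
  translate([277, 0, 0]) cube([48, 48, 394]);
  translate([0, 257, 0]) cube([48, 48, 394]);
  translate([277, 257, 0]) cube([48, 48, 394]);
}
translate([0, 0, 742]) {
  translate([0, 0, 704]) cube([923, 539, 38]);
  translate([46, 46, 0]) cube([40, 40, 704]);
  translate([837, 46, 0]) cube([40, 40, 704]);
  translate([46, 453, 0]) cube([40, 40, 704]);
  translate([837, 453, 0]) cube([40, 40, 704]);
}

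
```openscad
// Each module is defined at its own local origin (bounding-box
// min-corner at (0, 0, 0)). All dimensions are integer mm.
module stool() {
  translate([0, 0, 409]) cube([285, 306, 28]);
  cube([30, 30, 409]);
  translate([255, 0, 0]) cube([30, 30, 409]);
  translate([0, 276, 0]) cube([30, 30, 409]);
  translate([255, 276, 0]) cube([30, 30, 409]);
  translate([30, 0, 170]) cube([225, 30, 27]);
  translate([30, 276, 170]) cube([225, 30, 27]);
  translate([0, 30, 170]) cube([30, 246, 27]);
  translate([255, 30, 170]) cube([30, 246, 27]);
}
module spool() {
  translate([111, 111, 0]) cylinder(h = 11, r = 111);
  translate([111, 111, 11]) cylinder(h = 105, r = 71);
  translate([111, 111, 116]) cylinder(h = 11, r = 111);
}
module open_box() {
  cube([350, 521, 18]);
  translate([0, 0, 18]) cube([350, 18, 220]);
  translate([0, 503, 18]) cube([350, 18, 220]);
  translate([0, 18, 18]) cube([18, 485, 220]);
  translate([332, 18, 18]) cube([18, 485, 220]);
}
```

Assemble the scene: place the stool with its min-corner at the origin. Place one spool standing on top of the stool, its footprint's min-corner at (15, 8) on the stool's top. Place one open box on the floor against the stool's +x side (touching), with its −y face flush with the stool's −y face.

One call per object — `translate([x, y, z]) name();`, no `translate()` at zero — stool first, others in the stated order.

stool();
translate([15, 8, 437]) spool();
translate([285, 0, 0]) open_box();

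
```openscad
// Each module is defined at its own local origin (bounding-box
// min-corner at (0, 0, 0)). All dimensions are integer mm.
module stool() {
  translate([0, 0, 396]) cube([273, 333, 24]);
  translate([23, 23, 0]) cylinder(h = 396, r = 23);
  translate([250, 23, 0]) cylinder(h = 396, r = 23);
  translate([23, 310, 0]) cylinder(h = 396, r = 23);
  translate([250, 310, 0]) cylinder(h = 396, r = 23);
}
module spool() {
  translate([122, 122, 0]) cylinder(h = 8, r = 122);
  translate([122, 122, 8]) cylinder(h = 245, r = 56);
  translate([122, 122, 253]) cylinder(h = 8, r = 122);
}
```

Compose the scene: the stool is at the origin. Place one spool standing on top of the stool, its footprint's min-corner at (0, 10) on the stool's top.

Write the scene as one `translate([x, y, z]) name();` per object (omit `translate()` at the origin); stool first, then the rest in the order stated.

stool();
translate([0, 10, 420]) spool();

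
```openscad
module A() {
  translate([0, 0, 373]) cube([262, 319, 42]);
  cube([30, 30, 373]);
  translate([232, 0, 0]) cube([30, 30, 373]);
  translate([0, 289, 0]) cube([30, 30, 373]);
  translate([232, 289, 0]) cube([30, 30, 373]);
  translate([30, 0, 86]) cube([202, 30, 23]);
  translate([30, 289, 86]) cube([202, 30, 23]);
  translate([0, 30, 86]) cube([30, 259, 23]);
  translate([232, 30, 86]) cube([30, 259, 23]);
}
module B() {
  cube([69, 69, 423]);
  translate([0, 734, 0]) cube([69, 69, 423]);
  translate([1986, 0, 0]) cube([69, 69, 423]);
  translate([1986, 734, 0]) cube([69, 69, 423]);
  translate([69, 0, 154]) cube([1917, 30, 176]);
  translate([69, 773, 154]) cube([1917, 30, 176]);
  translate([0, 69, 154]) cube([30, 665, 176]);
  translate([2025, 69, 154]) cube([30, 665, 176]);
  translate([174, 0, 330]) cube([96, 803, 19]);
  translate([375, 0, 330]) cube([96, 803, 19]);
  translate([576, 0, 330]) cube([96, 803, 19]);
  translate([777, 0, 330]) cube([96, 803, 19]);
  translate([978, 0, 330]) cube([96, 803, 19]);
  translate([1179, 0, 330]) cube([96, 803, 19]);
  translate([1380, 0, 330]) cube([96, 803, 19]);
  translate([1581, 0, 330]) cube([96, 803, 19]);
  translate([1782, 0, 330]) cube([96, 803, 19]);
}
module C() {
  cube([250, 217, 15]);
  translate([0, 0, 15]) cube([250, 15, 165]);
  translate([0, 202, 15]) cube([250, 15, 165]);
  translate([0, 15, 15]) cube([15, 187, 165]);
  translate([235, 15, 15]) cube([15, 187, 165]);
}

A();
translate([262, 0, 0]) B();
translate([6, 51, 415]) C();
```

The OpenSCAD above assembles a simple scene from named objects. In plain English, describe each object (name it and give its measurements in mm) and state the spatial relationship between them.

A is a simple wooden stool: a rectangular seat 262 mm (x) by 319 mm (y), 42 mm thick, top face at z = 415 mm, on four square legs, each 30×30 mm in cross-section. The legs rest on z = 0, each flush with a corner of the seat. Four stretchers, 30 mm wide and 23 mm tall, connect adjacent legs with their undersides at z = 86 mm, each running between the inner faces of the legs it joins and aligned with the legs' outer faces on the other axis.

B is a bed frame 2055 mm long (x) by 803 mm wide (y). Four 69×69 mm corner posts, 423 mm tall, at the corners of the footprint. Four rails of 30 mm thickness and 176 mm height run between adjacent posts with their undersides at z = 154 mm, their outer faces flush with the outside of the frame (the two x-running rails run between the posts' inner faces; the two y-running rails run between the posts' inner faces). 9 slats, each 96 mm wide (x) and 19 mm thick, lie across the top of the two x-running rails, running the full 803 mm width of the frame in y; the slats are evenly spaced along x between the inner faces of the end posts with equal gaps (rounded down to the nearest mm) at the −x end and between each pair — any rounding remainder accumulates at the +x end.

C is an open-topped rectangular box: outside dimensions 250×217×180 mm, with a uniform wall and base thickness of 15 mm. The base is a full 250×217 slab on the floor; four walls sit on top of the base. The front and back walls (the −y and +y sides) span the full width; the two side walls fit between them.

The bed frame is against the stool's +x side, with their −y faces flush. The open box is on top of the stool, centred.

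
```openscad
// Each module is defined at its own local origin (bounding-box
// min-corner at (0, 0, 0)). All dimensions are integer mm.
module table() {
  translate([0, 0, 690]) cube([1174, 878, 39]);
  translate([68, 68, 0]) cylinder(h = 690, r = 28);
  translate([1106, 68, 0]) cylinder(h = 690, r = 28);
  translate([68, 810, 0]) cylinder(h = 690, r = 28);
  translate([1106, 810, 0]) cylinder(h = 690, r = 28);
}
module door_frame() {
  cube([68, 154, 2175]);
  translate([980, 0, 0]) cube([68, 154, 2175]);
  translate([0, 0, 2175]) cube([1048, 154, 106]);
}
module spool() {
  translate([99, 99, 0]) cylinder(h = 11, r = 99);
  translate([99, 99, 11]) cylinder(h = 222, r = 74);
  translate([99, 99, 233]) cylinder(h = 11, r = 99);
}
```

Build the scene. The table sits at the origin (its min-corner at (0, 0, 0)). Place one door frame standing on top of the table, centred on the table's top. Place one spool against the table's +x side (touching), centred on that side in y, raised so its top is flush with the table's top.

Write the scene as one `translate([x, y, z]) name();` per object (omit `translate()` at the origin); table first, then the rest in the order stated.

table();
translate([63, 362, 729]) door_frame();
translate([1174, 340, 485]) spool();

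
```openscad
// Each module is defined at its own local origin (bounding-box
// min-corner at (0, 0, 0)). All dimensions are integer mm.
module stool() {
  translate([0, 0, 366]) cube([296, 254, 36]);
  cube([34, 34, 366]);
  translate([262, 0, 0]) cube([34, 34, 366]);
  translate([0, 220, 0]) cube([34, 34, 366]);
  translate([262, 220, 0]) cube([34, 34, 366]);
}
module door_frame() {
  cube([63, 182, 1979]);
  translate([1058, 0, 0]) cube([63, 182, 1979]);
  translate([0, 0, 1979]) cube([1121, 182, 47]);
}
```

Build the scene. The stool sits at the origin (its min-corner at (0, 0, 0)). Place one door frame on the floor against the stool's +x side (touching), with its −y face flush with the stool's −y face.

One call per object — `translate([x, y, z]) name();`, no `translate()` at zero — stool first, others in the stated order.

stool();
translate([296, 0, 0]) door_frame();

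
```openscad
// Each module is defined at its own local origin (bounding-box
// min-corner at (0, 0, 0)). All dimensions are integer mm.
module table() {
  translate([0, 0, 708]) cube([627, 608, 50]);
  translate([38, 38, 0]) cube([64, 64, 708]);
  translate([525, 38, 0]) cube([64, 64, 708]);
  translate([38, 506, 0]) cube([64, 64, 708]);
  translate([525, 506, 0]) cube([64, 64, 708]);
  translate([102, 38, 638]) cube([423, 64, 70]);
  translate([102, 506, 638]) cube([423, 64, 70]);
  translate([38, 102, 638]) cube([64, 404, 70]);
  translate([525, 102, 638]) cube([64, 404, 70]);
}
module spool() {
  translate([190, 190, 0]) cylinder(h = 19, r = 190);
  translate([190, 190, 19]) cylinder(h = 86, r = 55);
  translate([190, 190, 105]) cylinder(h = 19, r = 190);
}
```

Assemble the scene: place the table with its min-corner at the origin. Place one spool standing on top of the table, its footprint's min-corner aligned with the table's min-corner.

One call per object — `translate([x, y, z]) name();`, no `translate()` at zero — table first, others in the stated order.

table();
translate([0, 0, 758]) spool();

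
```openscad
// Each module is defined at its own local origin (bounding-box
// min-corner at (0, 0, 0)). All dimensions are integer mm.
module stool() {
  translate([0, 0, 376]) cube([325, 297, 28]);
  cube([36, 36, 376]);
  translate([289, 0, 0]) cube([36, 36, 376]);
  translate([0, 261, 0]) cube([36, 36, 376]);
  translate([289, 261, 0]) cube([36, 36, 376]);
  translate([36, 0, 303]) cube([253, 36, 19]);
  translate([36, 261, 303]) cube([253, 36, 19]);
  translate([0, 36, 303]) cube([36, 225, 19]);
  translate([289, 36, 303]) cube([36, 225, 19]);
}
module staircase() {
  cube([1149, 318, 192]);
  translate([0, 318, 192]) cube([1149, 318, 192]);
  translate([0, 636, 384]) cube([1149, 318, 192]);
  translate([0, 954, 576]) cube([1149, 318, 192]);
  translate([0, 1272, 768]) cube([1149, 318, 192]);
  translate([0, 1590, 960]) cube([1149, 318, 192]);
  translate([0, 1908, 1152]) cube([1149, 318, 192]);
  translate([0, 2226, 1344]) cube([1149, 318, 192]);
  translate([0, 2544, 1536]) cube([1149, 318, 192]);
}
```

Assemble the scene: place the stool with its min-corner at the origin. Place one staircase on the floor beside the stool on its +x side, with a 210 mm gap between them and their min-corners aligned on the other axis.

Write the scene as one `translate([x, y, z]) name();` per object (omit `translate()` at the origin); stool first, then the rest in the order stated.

stool();
translate([535, 0, 0]) staircase();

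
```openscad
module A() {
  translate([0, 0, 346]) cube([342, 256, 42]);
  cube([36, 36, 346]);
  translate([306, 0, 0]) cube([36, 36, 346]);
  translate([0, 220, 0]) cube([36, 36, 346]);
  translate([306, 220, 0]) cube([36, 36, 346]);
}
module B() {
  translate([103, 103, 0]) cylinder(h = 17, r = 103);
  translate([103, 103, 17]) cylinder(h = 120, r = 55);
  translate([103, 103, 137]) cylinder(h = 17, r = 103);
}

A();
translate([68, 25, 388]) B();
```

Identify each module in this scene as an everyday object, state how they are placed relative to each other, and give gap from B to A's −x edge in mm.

The spool's min-x is at 68; the stool's min-x is 0; gap = 68 mm.

A is a stool. B is a spool. The spool is on top of the stool, centred. The gap from the spool to the stool's −x edge is 68 mm.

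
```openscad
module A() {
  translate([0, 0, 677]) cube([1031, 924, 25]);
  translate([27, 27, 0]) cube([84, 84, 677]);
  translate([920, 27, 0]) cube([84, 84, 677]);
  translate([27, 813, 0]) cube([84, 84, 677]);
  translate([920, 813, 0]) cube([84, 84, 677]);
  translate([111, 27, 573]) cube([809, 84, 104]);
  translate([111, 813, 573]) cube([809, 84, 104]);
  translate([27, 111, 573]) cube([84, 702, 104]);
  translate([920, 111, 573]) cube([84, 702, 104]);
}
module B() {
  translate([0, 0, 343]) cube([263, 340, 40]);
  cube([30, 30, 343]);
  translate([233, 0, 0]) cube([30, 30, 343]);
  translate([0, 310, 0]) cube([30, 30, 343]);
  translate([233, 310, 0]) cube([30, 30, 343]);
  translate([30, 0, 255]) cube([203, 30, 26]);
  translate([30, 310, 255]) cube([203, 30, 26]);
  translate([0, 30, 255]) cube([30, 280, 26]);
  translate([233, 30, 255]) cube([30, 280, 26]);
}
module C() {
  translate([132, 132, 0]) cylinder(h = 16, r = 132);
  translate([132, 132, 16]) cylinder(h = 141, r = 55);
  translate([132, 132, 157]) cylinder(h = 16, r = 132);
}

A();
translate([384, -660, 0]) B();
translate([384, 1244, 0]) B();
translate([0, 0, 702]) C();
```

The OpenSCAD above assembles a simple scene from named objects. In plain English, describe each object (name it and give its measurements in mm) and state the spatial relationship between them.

A is a table with a 1031×924 mm rectangular top, 25 mm thick, top surface at z = 702 mm, supported by four 84×84 mm square legs, each inset 27 mm from the nearest pair of top edges, running from the floor. Four apron rails, 84 mm thick and 104 mm tall, run between adjacent legs with their top edges flush with the underside of the top and their outer faces flush with the legs' outer faces.

B is a simple wooden stool: a rectangular seat 263 mm (x) by 340 mm (y), 40 mm thick, top face at z = 383 mm, on four square legs, each 30×30 mm in cross-section. The legs rest on z = 0, each flush with a corner of the seat. Four stretchers, 30 mm wide and 26 mm tall, connect adjacent legs with their undersides at z = 255 mm, each running between the inner faces of the legs it joins and aligned with the legs' outer faces on the other axis.

C is a spool: two coaxial disc flanges of radius 132 mm and thickness 16 mm, joined by a core cylinder of radius 55 mm and height 141 mm. The lower flange rests on z = 0 and the three cylinders share a vertical axis.

Two stools sit around the table at the −y, +y sides. The spool is on top of the table.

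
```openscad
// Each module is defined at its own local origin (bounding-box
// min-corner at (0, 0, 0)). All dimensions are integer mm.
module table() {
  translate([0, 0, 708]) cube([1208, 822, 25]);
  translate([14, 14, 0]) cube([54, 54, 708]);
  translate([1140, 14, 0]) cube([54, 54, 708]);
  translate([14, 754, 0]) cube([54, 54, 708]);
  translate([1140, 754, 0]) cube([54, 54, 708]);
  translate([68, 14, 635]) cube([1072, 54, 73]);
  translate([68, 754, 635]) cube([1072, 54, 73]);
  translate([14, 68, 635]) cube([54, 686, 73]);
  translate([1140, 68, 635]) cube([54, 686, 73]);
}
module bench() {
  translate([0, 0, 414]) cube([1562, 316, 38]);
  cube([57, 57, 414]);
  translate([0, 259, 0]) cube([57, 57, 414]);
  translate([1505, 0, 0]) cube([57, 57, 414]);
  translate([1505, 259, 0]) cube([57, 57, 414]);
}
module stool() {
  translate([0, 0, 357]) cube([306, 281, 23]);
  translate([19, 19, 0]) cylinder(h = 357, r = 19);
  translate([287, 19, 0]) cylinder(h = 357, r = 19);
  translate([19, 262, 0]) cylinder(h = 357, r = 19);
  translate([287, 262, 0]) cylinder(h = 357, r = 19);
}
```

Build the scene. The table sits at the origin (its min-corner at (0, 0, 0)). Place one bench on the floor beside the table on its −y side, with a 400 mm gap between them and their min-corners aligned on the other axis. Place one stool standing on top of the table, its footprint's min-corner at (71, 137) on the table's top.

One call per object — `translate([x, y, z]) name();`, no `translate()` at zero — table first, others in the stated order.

table();
translate([0, -716, 0]) bench();
translate([71, 137, 733]) stool();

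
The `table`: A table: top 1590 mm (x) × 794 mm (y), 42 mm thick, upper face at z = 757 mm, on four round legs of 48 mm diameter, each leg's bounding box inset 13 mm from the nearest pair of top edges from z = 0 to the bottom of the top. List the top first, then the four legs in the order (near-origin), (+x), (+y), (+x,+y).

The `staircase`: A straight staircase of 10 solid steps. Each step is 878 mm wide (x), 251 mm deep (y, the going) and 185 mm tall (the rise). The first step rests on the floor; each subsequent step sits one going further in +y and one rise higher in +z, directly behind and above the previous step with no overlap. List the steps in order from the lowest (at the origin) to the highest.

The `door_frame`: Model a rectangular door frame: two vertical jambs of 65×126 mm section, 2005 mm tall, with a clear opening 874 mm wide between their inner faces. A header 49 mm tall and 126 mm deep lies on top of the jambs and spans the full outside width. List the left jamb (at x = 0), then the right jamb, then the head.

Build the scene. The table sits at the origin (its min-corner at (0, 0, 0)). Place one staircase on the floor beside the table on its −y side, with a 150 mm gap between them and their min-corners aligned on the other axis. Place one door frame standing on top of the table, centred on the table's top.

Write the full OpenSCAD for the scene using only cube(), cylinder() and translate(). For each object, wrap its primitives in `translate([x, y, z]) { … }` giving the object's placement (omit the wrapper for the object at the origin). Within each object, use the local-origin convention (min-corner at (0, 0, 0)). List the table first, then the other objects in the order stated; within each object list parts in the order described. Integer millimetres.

translate([0, 0, 715]) cube([1590, 794, 42]);
translate([37, 37, 0]) cylinder(h = 715, r = 24);
translate([1553, 37, 0]) cylinder(h = 715, r = 24);
translate([37, 757, 0]) cylinder(h = 715, r = 24);
translate([1553, 757, 0]) cylinder(h = 715, r = 24);
translate([0, -2660, 0]) {
  cube([878, 251, 185]);
  translate([0, 251, 185]) cube([878, 251, 185]);
  translate([0, 502, 370]) cube([878, 251, 185]);
  translate([0, 753, 555]) cube([878, 251, 185]);
  translate([0, 1004, 740]) cube([878, 251, 185]);
  translate([0, 1255, 925]) cube([878, 251, 185]);
  translate([0, 1506, 1110]) cube([878, 251, 185]);
  translate([0, 1757, 1295]) cube([878, 251, 185]);
  translate([0, 2008, 1480]) cube([878, 251, 185]);
  translate([0, 2259, 1665]) cube([878, 251, 185]);
}
translate([293, 334, 757]) {
  cube([65, 126, 2005]);
  translate([939, 0, 0]) cube([65, 126, 2005]);
  translate([0, 0, 2005]) cube([1004, 126, 49]);
}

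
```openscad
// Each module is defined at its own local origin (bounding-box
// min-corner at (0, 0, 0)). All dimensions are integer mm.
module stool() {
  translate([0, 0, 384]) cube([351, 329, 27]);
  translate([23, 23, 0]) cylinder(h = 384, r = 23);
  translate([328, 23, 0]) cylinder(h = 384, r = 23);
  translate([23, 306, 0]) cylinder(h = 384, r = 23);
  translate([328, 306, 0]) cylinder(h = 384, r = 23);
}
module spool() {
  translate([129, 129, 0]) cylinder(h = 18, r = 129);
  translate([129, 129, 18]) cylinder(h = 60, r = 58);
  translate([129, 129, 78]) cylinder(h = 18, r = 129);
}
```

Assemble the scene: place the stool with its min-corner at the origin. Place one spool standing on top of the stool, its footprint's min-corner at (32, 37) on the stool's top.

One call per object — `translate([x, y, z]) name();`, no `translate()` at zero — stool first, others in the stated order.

stool();
translate([32, 37, 411]) spool();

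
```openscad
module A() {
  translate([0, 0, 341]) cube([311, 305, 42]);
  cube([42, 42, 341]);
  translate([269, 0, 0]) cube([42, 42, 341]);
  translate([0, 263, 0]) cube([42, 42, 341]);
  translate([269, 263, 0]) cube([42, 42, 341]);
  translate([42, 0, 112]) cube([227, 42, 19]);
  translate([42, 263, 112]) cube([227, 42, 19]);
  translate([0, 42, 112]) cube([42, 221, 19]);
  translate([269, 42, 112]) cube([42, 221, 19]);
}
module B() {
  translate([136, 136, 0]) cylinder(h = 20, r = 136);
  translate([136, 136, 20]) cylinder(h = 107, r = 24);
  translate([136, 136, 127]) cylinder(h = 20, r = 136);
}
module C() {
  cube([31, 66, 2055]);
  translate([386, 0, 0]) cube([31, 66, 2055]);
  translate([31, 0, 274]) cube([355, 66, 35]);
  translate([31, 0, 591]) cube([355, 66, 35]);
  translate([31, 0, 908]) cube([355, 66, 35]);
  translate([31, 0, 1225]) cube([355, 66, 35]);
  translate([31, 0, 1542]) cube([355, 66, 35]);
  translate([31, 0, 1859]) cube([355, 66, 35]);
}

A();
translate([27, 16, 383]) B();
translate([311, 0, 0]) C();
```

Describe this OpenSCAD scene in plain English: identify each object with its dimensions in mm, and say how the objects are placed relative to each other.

A is a simple wooden stool: a rectangular seat 311 mm (x) by 305 mm (y), 42 mm thick, top face at z = 383 mm, on four square legs, each 42×42 mm in cross-section. The legs rest on z = 0, each flush with a corner of the seat. Four stretchers, 42 mm wide and 19 mm tall, connect adjacent legs with their undersides at z = 112 mm, each running between the inner faces of the legs it joins and aligned with the legs' outer faces on the other axis.

B is a spool: two coaxial disc flanges of radius 136 mm and thickness 20 mm, joined by a core cylinder of radius 24 mm and height 107 mm. The lower flange rests on z = 0 and the three cylinders share a vertical axis.

C is a straight ladder. Two 31×66 mm vertical rails, 2055 mm tall, stand 417 mm apart (outside-to-outside) with their front faces coplanar on the −y side. 6 rungs, each 66 mm deep and 35 mm tall, span between the inner faces of the rails, front faces flush with the rails. The lowest rung's underside is at z = 274 mm and rungs are spaced 317 mm apart (underside to underside).

The spool is on top of the stool. The ladder is against the stool's +x side, with their −y faces flush.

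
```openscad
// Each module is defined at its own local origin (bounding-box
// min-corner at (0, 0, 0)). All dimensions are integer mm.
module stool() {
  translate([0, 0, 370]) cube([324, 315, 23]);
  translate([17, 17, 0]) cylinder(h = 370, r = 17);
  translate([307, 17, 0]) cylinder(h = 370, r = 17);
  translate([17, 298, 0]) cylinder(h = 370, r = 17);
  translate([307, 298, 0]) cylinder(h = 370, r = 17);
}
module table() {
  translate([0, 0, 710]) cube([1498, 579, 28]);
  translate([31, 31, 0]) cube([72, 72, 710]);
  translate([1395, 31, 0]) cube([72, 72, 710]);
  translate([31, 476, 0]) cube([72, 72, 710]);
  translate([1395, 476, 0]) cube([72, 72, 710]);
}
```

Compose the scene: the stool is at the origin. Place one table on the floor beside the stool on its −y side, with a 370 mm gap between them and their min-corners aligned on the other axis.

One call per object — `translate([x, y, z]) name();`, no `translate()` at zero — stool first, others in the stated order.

stool();
translate([0, -949, 0]) table();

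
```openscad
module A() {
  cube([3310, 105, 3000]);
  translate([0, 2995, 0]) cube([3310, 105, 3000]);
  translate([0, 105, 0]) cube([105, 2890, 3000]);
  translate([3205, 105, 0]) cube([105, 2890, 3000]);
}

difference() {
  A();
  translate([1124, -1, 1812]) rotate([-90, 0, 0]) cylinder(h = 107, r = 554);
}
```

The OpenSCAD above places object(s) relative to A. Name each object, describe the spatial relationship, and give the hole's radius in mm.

A is a house frame. The house frame has a circular hole through its front wall. The hole's radius is 554 mm.

The subtracted cylinder has r = 554 mm.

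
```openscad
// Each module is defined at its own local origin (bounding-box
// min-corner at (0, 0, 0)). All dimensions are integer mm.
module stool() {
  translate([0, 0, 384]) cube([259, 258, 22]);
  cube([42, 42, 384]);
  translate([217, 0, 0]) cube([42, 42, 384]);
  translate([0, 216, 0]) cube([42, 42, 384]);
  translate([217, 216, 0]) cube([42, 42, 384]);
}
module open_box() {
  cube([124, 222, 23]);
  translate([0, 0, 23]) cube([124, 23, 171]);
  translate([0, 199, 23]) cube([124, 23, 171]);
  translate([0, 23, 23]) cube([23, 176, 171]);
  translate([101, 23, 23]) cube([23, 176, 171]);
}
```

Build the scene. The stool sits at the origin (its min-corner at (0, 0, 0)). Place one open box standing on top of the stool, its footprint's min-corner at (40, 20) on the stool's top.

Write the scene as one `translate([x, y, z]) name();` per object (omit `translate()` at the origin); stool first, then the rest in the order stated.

stool();
translate([40, 20, 406]) open_box();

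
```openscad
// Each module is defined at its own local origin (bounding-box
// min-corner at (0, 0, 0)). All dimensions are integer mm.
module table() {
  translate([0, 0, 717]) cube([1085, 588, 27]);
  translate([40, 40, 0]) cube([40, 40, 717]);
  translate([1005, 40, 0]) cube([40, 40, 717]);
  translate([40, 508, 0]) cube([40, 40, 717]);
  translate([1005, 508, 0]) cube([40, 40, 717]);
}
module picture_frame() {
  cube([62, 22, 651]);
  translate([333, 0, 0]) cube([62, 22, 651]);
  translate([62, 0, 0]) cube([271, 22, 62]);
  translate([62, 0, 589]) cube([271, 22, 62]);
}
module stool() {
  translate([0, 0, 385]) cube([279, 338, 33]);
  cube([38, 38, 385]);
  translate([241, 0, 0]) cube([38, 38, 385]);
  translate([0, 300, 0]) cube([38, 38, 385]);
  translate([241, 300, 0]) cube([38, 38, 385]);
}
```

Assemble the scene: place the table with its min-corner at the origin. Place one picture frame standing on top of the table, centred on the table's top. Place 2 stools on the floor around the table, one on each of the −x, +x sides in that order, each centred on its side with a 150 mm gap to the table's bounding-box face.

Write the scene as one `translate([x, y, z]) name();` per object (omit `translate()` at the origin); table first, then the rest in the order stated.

table();
translate([345, 283, 744]) picture_frame();
translate([-429, 125, 0]) stool();
translate([1235, 125, 0]) stool();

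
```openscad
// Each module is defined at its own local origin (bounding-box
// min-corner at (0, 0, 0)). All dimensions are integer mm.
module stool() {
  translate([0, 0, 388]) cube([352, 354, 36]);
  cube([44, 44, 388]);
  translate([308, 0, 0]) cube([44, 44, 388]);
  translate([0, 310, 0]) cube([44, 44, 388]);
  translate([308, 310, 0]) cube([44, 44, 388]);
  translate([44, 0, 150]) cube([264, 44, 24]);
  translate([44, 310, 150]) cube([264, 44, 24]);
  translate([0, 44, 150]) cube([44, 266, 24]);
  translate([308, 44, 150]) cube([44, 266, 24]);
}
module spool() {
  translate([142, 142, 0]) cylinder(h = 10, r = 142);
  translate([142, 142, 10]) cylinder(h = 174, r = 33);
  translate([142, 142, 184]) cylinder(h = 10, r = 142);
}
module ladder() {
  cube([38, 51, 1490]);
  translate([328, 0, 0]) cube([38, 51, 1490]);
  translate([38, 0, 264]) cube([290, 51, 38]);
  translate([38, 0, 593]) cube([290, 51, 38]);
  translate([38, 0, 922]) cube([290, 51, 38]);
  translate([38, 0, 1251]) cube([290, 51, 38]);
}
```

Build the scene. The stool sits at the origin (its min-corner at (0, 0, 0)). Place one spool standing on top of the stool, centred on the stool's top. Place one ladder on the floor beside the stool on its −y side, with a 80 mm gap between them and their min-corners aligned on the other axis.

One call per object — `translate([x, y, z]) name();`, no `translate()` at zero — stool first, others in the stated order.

stool();
translate([34, 35, 424]) spool();
translate([0, -131, 0]) ladder();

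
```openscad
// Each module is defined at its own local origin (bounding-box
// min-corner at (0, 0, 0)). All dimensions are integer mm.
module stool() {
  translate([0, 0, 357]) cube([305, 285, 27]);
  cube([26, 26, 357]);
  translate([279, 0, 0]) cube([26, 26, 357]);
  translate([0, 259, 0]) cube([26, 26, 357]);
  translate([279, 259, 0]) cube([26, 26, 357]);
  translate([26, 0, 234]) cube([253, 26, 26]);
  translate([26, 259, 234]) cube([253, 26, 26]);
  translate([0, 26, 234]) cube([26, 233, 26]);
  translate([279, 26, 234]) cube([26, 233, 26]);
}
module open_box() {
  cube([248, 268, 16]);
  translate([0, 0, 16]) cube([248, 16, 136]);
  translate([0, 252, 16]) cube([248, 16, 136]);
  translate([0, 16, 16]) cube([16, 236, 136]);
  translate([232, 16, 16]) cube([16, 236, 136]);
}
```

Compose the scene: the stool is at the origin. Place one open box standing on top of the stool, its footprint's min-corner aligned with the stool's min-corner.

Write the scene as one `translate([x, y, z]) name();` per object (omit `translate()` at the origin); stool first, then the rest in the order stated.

stool();
translate([0, 0, 384]) open_box();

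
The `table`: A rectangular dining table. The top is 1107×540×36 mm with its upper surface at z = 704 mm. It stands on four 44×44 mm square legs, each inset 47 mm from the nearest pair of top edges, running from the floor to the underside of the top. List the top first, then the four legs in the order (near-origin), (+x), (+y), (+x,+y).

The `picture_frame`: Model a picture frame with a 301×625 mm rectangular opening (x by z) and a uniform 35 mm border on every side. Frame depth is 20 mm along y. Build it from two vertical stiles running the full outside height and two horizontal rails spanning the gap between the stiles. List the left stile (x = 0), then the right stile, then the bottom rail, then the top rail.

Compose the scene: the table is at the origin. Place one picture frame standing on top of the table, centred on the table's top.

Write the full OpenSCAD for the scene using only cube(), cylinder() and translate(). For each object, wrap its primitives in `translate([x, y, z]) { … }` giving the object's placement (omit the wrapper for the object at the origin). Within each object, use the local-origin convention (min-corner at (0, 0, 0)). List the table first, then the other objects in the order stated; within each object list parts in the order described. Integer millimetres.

translate([0, 0, 668]) cube([1107, 540, 36]);
translate([47, 47, 0]) cube([44, 44, 668]);
translate([1016, 47, 0]) cube([44, 44, 668]);
translate([47, 449, 0]) cube([44, 44, 668]);
translate([1016, 449, 0]) cube([44, 44, 668]);
translate([368, 260, 704]) {
  cube([35, 20, 695]);
  translate([336, 0, 0]) cube([35, 20, 695]);
  translate([35, 0, 0]) cube([301, 20, 35]);
  translate([35, 0, 660]) cube([301, 20, 35]);
}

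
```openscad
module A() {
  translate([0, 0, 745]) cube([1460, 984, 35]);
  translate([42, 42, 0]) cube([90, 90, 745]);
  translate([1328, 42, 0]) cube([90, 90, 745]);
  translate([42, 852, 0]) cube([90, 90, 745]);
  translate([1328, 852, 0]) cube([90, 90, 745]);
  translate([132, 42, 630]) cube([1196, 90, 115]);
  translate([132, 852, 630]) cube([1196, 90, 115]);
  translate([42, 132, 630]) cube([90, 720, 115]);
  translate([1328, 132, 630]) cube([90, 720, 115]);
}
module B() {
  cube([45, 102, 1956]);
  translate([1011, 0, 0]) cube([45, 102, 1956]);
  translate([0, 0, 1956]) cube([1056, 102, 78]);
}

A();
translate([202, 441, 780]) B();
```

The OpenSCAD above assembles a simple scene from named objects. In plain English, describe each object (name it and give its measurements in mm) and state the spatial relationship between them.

A is a table with a 1460×984 mm rectangular top, 35 mm thick, top surface at z = 780 mm, supported by four 90×90 mm square legs, each inset 42 mm from the nearest pair of top edges, running from the floor. Four apron rails, 90 mm thick and 115 mm tall, run between adjacent legs with their top edges flush with the underside of the top and their outer faces flush with the legs' outer faces.

B is a rectangular door frame: two vertical jambs of 45×102 mm section, 1956 mm tall, with a clear opening 966 mm wide between their inner faces. A header 78 mm tall and 102 mm deep lies on top of the jambs and spans the full outside width.

The door frame is on top of the table, centred.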